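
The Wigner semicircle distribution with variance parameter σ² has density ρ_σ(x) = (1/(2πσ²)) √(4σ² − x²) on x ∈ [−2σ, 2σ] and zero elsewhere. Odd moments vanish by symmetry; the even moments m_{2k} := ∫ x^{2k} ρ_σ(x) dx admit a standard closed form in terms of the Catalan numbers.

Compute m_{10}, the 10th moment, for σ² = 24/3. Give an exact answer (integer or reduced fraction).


By the scaled semicircle moment identity, m_{2k} = σ^{2k} · C_k with k = 5.
C_5 = (1/(k+1)) · C(2k, k) = (1/6) · C(10, 5) = (1/6) · 252 = 42.
σ^{2k} = (σ²)^k = (24/3)^5 = 32768.

Therefore m_{10} = σ^{10} · C_5 = 32768 · 42 = 1376256.


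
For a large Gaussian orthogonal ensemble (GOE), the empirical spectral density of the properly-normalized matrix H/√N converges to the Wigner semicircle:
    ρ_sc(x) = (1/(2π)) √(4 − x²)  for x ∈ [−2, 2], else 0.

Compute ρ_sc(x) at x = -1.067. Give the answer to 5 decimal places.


ρ_sc(x) = (1/(2π)) √(4 − x²). With x = -1.067:
  4 − x² = 4 − (-1.067)² = 4 − 1.138489 = 2.861511.
  √(4 − x²) = 1.691600.
  1/(2π) = 0.159155.
  ρ_sc(-1.067) = 0.159155 · 1.691600 = 0.269227.

Rounded to 5 decimal places: ρ_sc(-1.067) ≈ 0.26923.


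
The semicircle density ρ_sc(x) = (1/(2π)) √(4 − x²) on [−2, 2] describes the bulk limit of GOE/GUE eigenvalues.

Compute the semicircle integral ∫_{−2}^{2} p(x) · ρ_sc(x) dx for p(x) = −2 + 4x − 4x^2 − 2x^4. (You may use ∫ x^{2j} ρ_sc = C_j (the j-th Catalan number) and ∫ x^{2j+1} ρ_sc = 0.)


Write p(x) = Σ a_i x^i, split into monomials and integrate each against ρ_sc separately.
Using ∫ x^{2j} ρ_sc = C_j = (1/(j+1)) C(2j, j) (Catalan numbers) and ∫ x^{2j+1} ρ_sc = 0 (odd monomials vanish by symmetry):
  i = 0 (even): a_0 · C_{0} = -2 · 1 = -2
  i = 1 (odd): ∫ x^1 ρ_sc = 0 (vanishes)
  i = 2 (even): a_2 · C_{1} = -4 · 1 = -4
  i = 4 (even): a_4 · C_{2} = -2 · 2 = -4

Summing the contributions: ∫_{−2}^{2} p(x) ρ_sc(x) dx = (-2) + (-4) + (-4) = -10.


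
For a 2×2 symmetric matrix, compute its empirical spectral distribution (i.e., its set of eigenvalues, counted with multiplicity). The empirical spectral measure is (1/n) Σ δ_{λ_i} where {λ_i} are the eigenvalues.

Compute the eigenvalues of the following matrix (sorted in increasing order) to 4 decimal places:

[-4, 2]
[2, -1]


Since M is real symmetric, both eigenvalues are real; they are the roots of det(λI − M) = λ² − (tr M) λ + det M.
tr M = -4 + (-1) = -5.
det M = (-4)·(-1) − 2² = 4 − 4 = 0.
Characteristic polynomial: λ² + 5λ = 0.
Discriminant Δ = (tr M)² − 4·det M = 25 − 0 = 25; √Δ = 5.000000.
λ = (tr M ± √Δ)/2 = (-5 ± 5.000000)/2, giving (tr M − √Δ)/2 = -5.0000 and (tr M + √Δ)/2 = 0.0000.

Eigenvalues sorted in increasing order: [-5.0000, 0.0000].


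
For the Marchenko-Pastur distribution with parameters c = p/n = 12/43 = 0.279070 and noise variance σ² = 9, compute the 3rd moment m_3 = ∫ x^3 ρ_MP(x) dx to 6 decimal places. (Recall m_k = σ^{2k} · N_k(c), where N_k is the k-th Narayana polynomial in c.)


E[X³] = σ⁶ (1 + 3c + c²) (third MP moment). With σ² = 9 (so σ⁶ = 729) and c = 12/43 = 0.279070: E[X³] = 729 · (1 + 3·0.279070 + (0.279070)²) = 729 · 1.915089.

So E[X^3] = 1396.100054.


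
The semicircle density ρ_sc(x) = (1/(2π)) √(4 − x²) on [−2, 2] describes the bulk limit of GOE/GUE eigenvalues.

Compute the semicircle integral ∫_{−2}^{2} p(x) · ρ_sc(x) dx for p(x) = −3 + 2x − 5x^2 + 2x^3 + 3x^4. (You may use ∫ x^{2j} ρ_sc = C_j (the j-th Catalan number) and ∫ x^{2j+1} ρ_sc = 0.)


Write p(x) = Σ a_i x^i, split into monomials and integrate each against ρ_sc separately.
Using ∫ x^{2j} ρ_sc = C_j = (1/(j+1)) C(2j, j) (Catalan numbers) and ∫ x^{2j+1} ρ_sc = 0 (odd monomials vanish by symmetry):
  i = 0 (even): a_0 · C_{0} = -3 · 1 = -3
  i = 1 (odd): ∫ x^1 ρ_sc = 0 (vanishes)
  i = 2 (even): a_2 · C_{1} = -5 · 1 = -5
  i = 3 (odd): ∫ x^3 ρ_sc = 0 (vanishes)
  i = 4 (even): a_4 · C_{2} = 3 · 2 = 6

Summing the contributions: ∫_{−2}^{2} p(x) ρ_sc(x) dx = (-3) + (-5) + 6 = -2.


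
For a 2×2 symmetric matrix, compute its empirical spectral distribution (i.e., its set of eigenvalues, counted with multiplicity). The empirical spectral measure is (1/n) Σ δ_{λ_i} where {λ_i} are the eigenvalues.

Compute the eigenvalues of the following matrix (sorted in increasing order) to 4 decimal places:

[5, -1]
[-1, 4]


Since M is real symmetric, both eigenvalues are real; they are the roots of det(λI − M) = λ² − (tr M) λ + det M.
tr M = 5 + 4 = 9.
det M = 5·4 − (-1)² = 20 − 1 = 19.
Characteristic polynomial: λ² − 9λ + 19 = 0.
Discriminant Δ = (tr M)² − 4·det M = 81 − 76 = 5; √Δ = 2.236068.
λ = (tr M ± √Δ)/2 = (9 ± 2.236068)/2, giving (tr M − √Δ)/2 = 3.3820 and (tr M + √Δ)/2 = 5.6180.

Eigenvalues sorted in increasing order: [3.3820, 5.6180].


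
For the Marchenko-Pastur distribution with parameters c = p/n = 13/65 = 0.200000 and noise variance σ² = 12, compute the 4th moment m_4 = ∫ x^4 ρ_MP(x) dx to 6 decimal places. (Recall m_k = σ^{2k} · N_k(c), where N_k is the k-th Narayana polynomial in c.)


E[X⁴] = σ⁸ (1 + 6c + 6c² + c³) (fourth MP moment). With σ² = 12 (so σ⁸ = 20736) and c = 13/65 = 0.200000: E[X⁴] = 20736 · (1 + 6·0.200000 + 6·(0.200000)² + (0.200000)³) = 20736 · 2.448000.

So E[X^4] = 50761.728000.


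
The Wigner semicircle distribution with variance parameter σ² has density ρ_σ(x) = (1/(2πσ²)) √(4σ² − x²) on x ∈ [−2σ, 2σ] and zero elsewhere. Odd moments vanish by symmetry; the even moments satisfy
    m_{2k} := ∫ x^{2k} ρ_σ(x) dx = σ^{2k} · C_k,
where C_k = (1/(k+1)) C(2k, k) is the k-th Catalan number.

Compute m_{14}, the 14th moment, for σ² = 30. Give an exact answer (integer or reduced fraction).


By the scaled semicircle moment identity, m_{2k} = σ^{2k} · C_k with k = 7.
C_7 = (1/(k+1)) · C(2k, k) = (1/8) · C(14, 7) = (1/8) · 3432 = 429.
σ^{2k} = (σ²)^k = (30)^7 = 21870000000.

Therefore m_{14} = σ^{14} · C_7 = 21870000000 · 429 = 9382230000000.


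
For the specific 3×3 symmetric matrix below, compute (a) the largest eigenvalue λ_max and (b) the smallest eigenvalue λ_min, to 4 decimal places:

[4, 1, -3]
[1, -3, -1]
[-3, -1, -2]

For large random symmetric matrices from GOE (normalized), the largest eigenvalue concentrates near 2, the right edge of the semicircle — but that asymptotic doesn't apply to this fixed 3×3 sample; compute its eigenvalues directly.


Since M is real symmetric, all three eigenvalues are real; they are the roots of det(λI − M) = λ³ − (tr M) λ² + s λ − det M, where s is the sum of the principal 2×2 minors.
tr M = 4 + (-3) + (-2) = -1.
s = (4·(-3) − 1²) + (4·(-2) − (-3)²) + ((-3)·(-2) − (-1)²) = -13 + (-17) + 5 = -25.
det M (expand along row 1) = 4·5 − 1·(-5) + (-3)·(-10) = 55.
Characteristic polynomial: λ³ + λ² − 25λ − 55 = 0.
Substitute λ = y + (tr M)/3 = y − 0.333333 to remove the quadratic term: y³ + p·y + q = 0 with p = s − (tr M)²/3 = -25.333333 and q = −2(tr M)³/27 + (tr M)·s/3 − det M = -46.592593.
Three real roots ⇒ use the trigonometric (Viète) form: r = 2√(−p/3) = 5.811865, φ = arccos(3q/(p·r)) = arccos(0.949359) = 0.319608 rad.
y_k = r·cos(φ/3 − 2πk/3) for k = 0, 1, 2 gives y = 5.778914, -2.354251, -3.424663.
λ_k = y_k − 0.333333 gives λ = 5.4456, -2.6876, -3.7580 (check: the sum is -1.0000 = tr M).

Hence λ_max = 5.4456 and λ_min = -3.7580.


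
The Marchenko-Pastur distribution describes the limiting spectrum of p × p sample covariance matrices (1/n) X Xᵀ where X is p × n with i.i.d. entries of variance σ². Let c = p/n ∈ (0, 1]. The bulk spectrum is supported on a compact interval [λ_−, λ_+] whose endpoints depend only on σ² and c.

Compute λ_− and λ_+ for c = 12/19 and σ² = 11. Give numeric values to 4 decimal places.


c = 12/19 = 0.631579; √c = 0.794719.
λ_− = σ² (1 − √c)² = 11 · (1 − 0.794719)² = 11 · (0.205281)² = 0.463541.
λ_+ = σ² (1 + √c)² = 11 · (1 + 0.794719)² = 11 · (1.794719)² = 35.431196.

Rounded to 4 decimal places: λ_− ≈ 0.4635, λ_+ ≈ 35.4312.


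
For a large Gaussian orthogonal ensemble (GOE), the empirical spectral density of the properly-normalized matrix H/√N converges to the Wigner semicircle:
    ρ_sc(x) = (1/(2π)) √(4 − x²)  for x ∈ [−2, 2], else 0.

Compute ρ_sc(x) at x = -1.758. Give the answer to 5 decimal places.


ρ_sc(x) = (1/(2π)) √(4 − x²). With x = -1.758:
  4 − x² = 4 − (-1.758)² = 4 − 3.090564 = 0.909436.
  √(4 − x²) = 0.953644.
  1/(2π) = 0.159155.
  ρ_sc(-1.758) = 0.159155 · 0.953644 = 0.151777.

Rounded to 5 decimal places: ρ_sc(-1.758) ≈ 0.15178.


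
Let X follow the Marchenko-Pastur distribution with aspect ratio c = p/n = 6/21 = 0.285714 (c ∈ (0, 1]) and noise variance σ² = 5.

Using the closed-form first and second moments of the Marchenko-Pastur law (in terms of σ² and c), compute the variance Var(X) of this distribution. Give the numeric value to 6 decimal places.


Recall the MP moments m_1 = E[X] = σ² and m_2 = E[X²] = σ⁴ (1 + c).
m_1 = E[X] = σ² = 5, so m_1² = 25.
m_2 = E[X²] = σ⁴ (1 + c) = 25 · (1 + 0.285714) = 25 · 1.285714 = 32.142857.
(Note m_2 − m_1² simplifies to c · σ⁴ = 0.285714 · 25.)

Var(X) = m_2 − m_1² = 32.142857 − 25 = 7.142857.


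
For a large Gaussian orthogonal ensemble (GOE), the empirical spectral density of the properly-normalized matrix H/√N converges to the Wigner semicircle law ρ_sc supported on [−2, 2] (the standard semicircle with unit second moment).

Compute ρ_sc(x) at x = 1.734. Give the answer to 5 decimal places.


ρ_sc(x) = (1/(2π)) √(4 − x²). With x = 1.734:
  4 − x² = 4 − (1.734)² = 4 − 3.006756 = 0.993244.
  √(4 − x²) = 0.996616.
  1/(2π) = 0.159155.
  ρ_sc(1.734) = 0.159155 · 0.996616 = 0.158616.

Rounded to 5 decimal places: ρ_sc(1.734) ≈ 0.15862.


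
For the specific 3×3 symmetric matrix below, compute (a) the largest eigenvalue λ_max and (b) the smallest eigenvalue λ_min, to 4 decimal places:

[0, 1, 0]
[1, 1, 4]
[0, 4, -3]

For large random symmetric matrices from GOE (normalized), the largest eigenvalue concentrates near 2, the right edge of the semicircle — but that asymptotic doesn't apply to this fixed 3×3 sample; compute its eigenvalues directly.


Since M is real symmetric, all three eigenvalues are real; they are the roots of det(λI − M) = λ³ − (tr M) λ² + s λ − det M, where s is the sum of the principal 2×2 minors.
tr M = 0 + 1 + (-3) = -2.
s = (0·1 − 1²) + (0·(-3) − 0²) + (1·(-3) − 4²) = -1 + 0 + (-19) = -20.
det M (expand along row 1) = 0·(-19) − 1·(-3) + 0·4 = 3.
Characteristic polynomial: λ³ + 2λ² − 20λ − 3 = 0.
Substitute λ = y + (tr M)/3 = y − 0.666667 to remove the quadratic term: y³ + p·y + q = 0 with p = s − (tr M)²/3 = -21.333333 and q = −2(tr M)³/27 + (tr M)·s/3 − det M = 10.925926.
Three real roots ⇒ use the trigonometric (Viète) form: r = 2√(−p/3) = 5.333333, φ = arccos(3q/(p·r)) = arccos(-0.288086) = 1.863024 rad.
y_k = r·cos(φ/3 − 2πk/3) for k = 0, 1, 2 gives y = 4.337560, 0.518694, -4.856254.
λ_k = y_k − 0.666667 gives λ = 3.6709, -0.1480, -5.5229 (check: the sum is -2.0000 = tr M).

Hence λ_max = 3.6709 and λ_min = -5.5229.


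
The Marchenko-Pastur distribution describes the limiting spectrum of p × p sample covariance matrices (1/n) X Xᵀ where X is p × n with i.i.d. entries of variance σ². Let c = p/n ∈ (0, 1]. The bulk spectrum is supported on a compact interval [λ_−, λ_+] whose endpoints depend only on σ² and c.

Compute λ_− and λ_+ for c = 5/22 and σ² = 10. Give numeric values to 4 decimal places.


c = 5/22 = 0.227273; √c = 0.476731.
λ_− = σ² (1 − √c)² = 10 · (1 − 0.476731)² = 10 · (0.523269)² = 2.738101.
λ_+ = σ² (1 + √c)² = 10 · (1 + 0.476731)² = 10 · (1.476731)² = 21.807353.

Rounded to 4 decimal places: λ_− ≈ 2.7381, λ_+ ≈ 21.8074.


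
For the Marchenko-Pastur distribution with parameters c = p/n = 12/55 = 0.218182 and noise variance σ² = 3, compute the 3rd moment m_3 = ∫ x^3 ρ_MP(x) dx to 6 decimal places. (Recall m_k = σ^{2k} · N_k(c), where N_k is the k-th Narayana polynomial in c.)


E[X³] = σ⁶ (1 + 3c + c²) (third MP moment). With σ² = 3 (so σ⁶ = 27) and c = 12/55 = 0.218182: E[X³] = 27 · (1 + 3·0.218182 + (0.218182)²) = 27 · 1.702149.

So E[X^3] = 45.958017.


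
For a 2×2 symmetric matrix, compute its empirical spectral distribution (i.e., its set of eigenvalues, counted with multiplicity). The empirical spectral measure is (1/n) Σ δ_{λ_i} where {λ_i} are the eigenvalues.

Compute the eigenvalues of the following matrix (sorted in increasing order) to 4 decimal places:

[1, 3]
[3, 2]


Since M is real symmetric, both eigenvalues are real; they are the roots of det(λI − M) = λ² − (tr M) λ + det M.
tr M = 1 + 2 = 3.
det M = 1·2 − 3² = 2 − 9 = -7.
Characteristic polynomial: λ² − 3λ − 7 = 0.
Discriminant Δ = (tr M)² − 4·det M = 9 − (-28) = 37; √Δ = 6.082763.
λ = (tr M ± √Δ)/2 = (3 ± 6.082763)/2, giving (tr M − √Δ)/2 = -1.5414 and (tr M + √Δ)/2 = 4.5414.

Eigenvalues sorted in increasing order: [-1.5414, 4.5414].


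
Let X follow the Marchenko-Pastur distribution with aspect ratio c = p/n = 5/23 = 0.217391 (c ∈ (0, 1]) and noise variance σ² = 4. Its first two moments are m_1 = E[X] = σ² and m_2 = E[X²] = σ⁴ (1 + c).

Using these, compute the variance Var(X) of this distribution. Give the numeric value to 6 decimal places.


m_1 = E[X] = σ² = 4, so m_1² = 16.
m_2 = E[X²] = σ⁴ (1 + c) = 16 · (1 + 0.217391) = 16 · 1.217391 = 19.478261.
(Note m_2 − m_1² simplifies to c · σ⁴ = 0.217391 · 16.)

Var(X) = m_2 − m_1² = 19.478261 − 16 = 3.478261.


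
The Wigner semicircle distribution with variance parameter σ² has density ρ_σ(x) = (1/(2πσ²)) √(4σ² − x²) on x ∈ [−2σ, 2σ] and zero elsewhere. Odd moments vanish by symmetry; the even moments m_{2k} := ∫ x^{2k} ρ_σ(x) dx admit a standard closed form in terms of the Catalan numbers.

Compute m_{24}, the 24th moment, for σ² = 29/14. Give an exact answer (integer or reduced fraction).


By the scaled semicircle moment identity, m_{2k} = σ^{2k} · C_k with k = 12.
C_12 = (1/(k+1)) · C(2k, k) = (1/13) · C(24, 12) = (1/13) · 2704156 = 208012.
σ^{2k} = (σ²)^k = (29/14)^12 = 353814783205469041/56693912375296.

Therefore m_{24} = σ^{24} · C_12 = (353814783205469041/56693912375296) · 208012 = 2628490024433429505589/2024782584832.


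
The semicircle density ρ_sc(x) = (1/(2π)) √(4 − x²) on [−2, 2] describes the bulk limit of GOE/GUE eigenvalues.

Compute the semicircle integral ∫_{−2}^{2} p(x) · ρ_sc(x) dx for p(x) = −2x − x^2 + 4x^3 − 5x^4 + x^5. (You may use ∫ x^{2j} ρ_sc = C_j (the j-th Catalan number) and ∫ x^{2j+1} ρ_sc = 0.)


Write p(x) = Σ a_i x^i, split into monomials and integrate each against ρ_sc separately.
Using ∫ x^{2j} ρ_sc = C_j = (1/(j+1)) C(2j, j) (Catalan numbers) and ∫ x^{2j+1} ρ_sc = 0 (odd monomials vanish by symmetry):
  i = 1 (odd): ∫ x^1 ρ_sc = 0 (vanishes)
  i = 2 (even): a_2 · C_{1} = -1 · 1 = -1
  i = 3 (odd): ∫ x^3 ρ_sc = 0 (vanishes)
  i = 4 (even): a_4 · C_{2} = -5 · 2 = -10
  i = 5 (odd): ∫ x^5 ρ_sc = 0 (vanishes)

Summing the contributions: ∫_{−2}^{2} p(x) ρ_sc(x) dx = (-1) + (-10) = -11.


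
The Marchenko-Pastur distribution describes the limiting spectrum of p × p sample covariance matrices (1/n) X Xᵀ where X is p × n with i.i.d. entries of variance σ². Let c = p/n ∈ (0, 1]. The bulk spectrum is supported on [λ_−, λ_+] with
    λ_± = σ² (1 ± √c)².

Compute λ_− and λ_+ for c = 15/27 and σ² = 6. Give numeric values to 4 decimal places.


c = 15/27 = 0.555556; √c = 0.745356.
λ_− = σ² (1 − √c)² = 6 · (1 − 0.745356)² = 6 · (0.254644)² = 0.389061.
λ_+ = σ² (1 + √c)² = 6 · (1 + 0.745356)² = 6 · (1.745356)² = 18.277605.

Rounded to 4 decimal places: λ_− ≈ 0.3891, λ_+ ≈ 18.2776.


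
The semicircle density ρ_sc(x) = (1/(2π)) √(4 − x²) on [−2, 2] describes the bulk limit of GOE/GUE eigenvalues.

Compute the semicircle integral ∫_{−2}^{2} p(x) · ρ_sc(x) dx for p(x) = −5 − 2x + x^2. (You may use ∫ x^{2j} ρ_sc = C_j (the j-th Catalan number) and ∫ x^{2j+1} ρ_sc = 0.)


Write p(x) = Σ a_i x^i, split into monomials and integrate each against ρ_sc separately.
Using ∫ x^{2j} ρ_sc = C_j = (1/(j+1)) C(2j, j) (Catalan numbers) and ∫ x^{2j+1} ρ_sc = 0 (odd monomials vanish by symmetry):
  i = 0 (even): a_0 · C_{0} = -5 · 1 = -5
  i = 1 (odd): ∫ x^1 ρ_sc = 0 (vanishes)
  i = 2 (even): a_2 · C_{1} = 1 · 1 = 1

Summing the contributions: ∫_{−2}^{2} p(x) ρ_sc(x) dx = (-5) + 1 = -4.


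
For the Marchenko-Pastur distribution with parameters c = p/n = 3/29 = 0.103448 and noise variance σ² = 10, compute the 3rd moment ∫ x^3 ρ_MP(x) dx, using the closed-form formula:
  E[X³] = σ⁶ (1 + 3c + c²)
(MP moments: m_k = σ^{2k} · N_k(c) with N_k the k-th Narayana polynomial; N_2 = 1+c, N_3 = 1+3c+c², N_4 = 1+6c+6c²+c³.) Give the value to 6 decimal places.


E[X³] = σ⁶ (1 + 3c + c²) (third MP moment). With σ² = 10 (so σ⁶ = 1000) and c = 3/29 = 0.103448: E[X³] = 1000 · (1 + 3·0.103448 + (0.103448)²) = 1000 · 1.321046.

So E[X^3] = 1321.046373.


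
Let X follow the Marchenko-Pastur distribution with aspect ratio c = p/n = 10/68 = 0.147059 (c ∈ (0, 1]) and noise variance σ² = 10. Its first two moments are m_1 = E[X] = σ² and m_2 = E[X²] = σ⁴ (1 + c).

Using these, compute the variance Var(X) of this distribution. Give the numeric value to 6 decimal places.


m_1 = E[X] = σ² = 10, so m_1² = 100.
m_2 = E[X²] = σ⁴ (1 + c) = 100 · (1 + 0.147059) = 100 · 1.147059 = 114.705882.
(Note m_2 − m_1² simplifies to c · σ⁴ = 0.147059 · 100.)

Var(X) = m_2 − m_1² = 114.705882 − 100 = 14.705882.


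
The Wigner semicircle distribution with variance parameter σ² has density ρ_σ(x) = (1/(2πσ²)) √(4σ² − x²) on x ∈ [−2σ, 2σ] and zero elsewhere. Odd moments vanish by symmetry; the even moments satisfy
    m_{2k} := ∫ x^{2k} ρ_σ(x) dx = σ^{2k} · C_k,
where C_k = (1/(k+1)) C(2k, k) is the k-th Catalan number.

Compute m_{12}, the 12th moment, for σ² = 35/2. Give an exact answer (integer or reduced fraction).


By the scaled semicircle moment identity, m_{2k} = σ^{2k} · C_k with k = 6.
C_6 = (1/(k+1)) · C(2k, k) = (1/7) · C(12, 6) = (1/7) · 924 = 132.
σ^{2k} = (σ²)^k = (35/2)^6 = 1838265625/64.

Therefore m_{12} = σ^{12} · C_6 = (1838265625/64) · 132 = 60662765625/16.


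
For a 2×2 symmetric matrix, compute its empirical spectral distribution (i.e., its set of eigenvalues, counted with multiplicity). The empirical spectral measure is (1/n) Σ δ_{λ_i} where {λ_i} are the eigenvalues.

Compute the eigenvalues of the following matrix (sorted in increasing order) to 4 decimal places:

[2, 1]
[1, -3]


Since M is real symmetric, both eigenvalues are real; they are the roots of det(λI − M) = λ² − (tr M) λ + det M.
tr M = 2 + (-3) = -1.
det M = 2·(-3) − 1² = -6 − 1 = -7.
Characteristic polynomial: λ² + λ − 7 = 0.
Discriminant Δ = (tr M)² − 4·det M = 1 − (-28) = 29; √Δ = 5.385165.
λ = (tr M ± √Δ)/2 = (-1 ± 5.385165)/2, giving (tr M − √Δ)/2 = -3.1926 and (tr M + √Δ)/2 = 2.1926.

Eigenvalues sorted in increasing order: [-3.1926, 2.1926].


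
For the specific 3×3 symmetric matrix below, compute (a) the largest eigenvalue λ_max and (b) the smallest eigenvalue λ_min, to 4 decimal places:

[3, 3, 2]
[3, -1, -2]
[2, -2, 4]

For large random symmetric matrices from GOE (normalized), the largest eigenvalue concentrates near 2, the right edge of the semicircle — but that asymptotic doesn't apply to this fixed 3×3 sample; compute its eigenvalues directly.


Since M is real symmetric, all three eigenvalues are real; they are the roots of det(λI − M) = λ³ − (tr M) λ² + s λ − det M, where s is the sum of the principal 2×2 minors.
tr M = 3 + (-1) + 4 = 6.
s = (3·(-1) − 3²) + (3·4 − 2²) + ((-1)·4 − (-2)²) = -12 + 8 + (-8) = -12.
det M (expand along row 1) = 3·(-8) − 3·16 + 2·(-4) = -80.
Characteristic polynomial: λ³ − 6λ² − 12λ + 80 = 0.
Substitute λ = y + (tr M)/3 = y + 2.000000 to remove the quadratic term: y³ + p·y + q = 0 with p = s − (tr M)²/3 = -24.000000 and q = −2(tr M)³/27 + (tr M)·s/3 − det M = 40.000000.
Three real roots ⇒ use the trigonometric (Viète) form: r = 2√(−p/3) = 5.656854, φ = arccos(3q/(p·r)) = arccos(-0.883883) = 2.654898 rad.
y_k = r·cos(φ/3 − 2πk/3) for k = 0, 1, 2 gives y = 3.582576, 2.000000, -5.582576.
λ_k = y_k + 2.000000 gives λ = 5.5826, 4.0000, -3.5826 (check: the sum is 6.0000 = tr M).

Hence λ_max = 5.5826 and λ_min = -3.5826.


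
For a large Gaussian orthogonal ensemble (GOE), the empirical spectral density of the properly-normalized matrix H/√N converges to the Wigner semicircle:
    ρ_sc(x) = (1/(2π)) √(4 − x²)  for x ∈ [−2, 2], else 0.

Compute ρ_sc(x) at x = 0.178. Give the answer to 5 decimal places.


ρ_sc(x) = (1/(2π)) √(4 − x²). With x = 0.178:
  4 − x² = 4 − (0.178)² = 4 − 0.031684 = 3.968316.
  √(4 − x²) = 1.992063.
  1/(2π) = 0.159155.
  ρ_sc(0.178) = 0.159155 · 1.992063 = 0.317047.

Rounded to 5 decimal places: ρ_sc(0.178) ≈ 0.31705.


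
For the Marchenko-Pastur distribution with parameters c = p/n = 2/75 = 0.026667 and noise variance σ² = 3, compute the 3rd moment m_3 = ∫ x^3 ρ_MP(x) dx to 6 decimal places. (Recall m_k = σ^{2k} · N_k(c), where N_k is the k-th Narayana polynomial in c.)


E[X³] = σ⁶ (1 + 3c + c²) (third MP moment). With σ² = 3 (so σ⁶ = 27) and c = 2/75 = 0.026667: E[X³] = 27 · (1 + 3·0.026667 + (0.026667)²) = 27 · 1.080711.

So E[X^3] = 29.179200.


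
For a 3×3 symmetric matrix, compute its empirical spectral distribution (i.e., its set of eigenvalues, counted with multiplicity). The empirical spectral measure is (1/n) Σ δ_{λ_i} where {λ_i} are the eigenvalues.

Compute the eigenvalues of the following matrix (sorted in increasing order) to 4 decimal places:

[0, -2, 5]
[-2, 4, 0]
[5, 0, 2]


Since M is real symmetric, all three eigenvalues are real; they are the roots of det(λI − M) = λ³ − (tr M) λ² + s λ − det M, where s is the sum of the principal 2×2 minors.
tr M = 0 + 4 + 2 = 6.
s = (0·4 − (-2)²) + (0·2 − 5²) + (4·2 − 0²) = -4 + (-25) + 8 = -21.
det M (expand along row 1) = 0·8 − (-2)·(-4) + 5·(-20) = -108.
Characteristic polynomial: λ³ − 6λ² − 21λ + 108 = 0.
Substitute λ = y + (tr M)/3 = y + 2.000000 to remove the quadratic term: y³ + p·y + q = 0 with p = s − (tr M)²/3 = -33.000000 and q = −2(tr M)³/27 + (tr M)·s/3 − det M = 50.000000.
Three real roots ⇒ use the trigonometric (Viète) form: r = 2√(−p/3) = 6.633250, φ = arccos(3q/(p·r)) = arccos(-0.685253) = 2.325747 rad.
y_k = r·cos(φ/3 − 2πk/3) for k = 0, 1, 2 gives y = 4.737777, 1.651697, -6.389473.
λ_k = y_k + 2.000000 gives λ = 6.7378, 3.6517, -4.3895 (check: the sum is 6.0000 = tr M).

Eigenvalues sorted in increasing order: [-4.3895, 3.6517, 6.7378].


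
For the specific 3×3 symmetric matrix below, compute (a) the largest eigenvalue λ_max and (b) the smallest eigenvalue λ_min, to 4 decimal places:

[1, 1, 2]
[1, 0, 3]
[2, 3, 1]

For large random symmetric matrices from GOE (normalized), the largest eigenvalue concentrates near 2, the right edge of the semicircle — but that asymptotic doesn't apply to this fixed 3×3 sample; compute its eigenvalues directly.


Since M is real symmetric, all three eigenvalues are real; they are the roots of det(λI − M) = λ³ − (tr M) λ² + s λ − det M, where s is the sum of the principal 2×2 minors.
tr M = 1 + 0 + 1 = 2.
s = (1·0 − 1²) + (1·1 − 2²) + (0·1 − 3²) = -1 + (-3) + (-9) = -13.
det M (expand along row 1) = 1·(-9) − 1·(-5) + 2·3 = 2.
Characteristic polynomial: λ³ − 2λ² − 13λ − 2 = 0.
Substitute λ = y + (tr M)/3 = y + 0.666667 to remove the quadratic term: y³ + p·y + q = 0 with p = s − (tr M)²/3 = -14.333333 and q = −2(tr M)³/27 + (tr M)·s/3 − det M = -11.259259.
Three real roots ⇒ use the trigonometric (Viète) form: r = 2√(−p/3) = 4.371626, φ = arccos(3q/(p·r)) = arccos(0.539065) = 1.001470 rad.
y_k = r·cos(φ/3 − 2πk/3) for k = 0, 1, 2 gives y = 4.130297, -0.824656, -3.305640.
λ_k = y_k + 0.666667 gives λ = 4.7970, -0.1580, -2.6390 (check: the sum is 2.0000 = tr M).

Hence λ_max = 4.7970 and λ_min = -2.6390.


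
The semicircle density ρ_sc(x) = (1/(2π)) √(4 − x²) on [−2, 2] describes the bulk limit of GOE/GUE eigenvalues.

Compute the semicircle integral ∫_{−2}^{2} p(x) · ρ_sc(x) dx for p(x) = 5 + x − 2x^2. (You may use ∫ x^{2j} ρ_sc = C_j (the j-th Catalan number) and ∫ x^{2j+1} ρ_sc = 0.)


Write p(x) = Σ a_i x^i, split into monomials and integrate each against ρ_sc separately.
Using ∫ x^{2j} ρ_sc = C_j = (1/(j+1)) C(2j, j) (Catalan numbers) and ∫ x^{2j+1} ρ_sc = 0 (odd monomials vanish by symmetry):
  i = 0 (even): a_0 · C_{0} = 5 · 1 = 5
  i = 1 (odd): ∫ x^1 ρ_sc = 0 (vanishes)
  i = 2 (even): a_2 · C_{1} = -2 · 1 = -2

Summing the contributions: ∫_{−2}^{2} p(x) ρ_sc(x) dx = 5 + (-2) = 3.


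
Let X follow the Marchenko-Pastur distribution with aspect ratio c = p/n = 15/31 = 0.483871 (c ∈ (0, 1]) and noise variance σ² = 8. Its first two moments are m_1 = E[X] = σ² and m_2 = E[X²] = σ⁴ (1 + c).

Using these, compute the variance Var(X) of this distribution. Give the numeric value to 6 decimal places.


m_1 = E[X] = σ² = 8, so m_1² = 64.
m_2 = E[X²] = σ⁴ (1 + c) = 64 · (1 + 0.483871) = 64 · 1.483871 = 94.967742.
(Note m_2 − m_1² simplifies to c · σ⁴ = 0.483871 · 64.)

Var(X) = m_2 − m_1² = 94.967742 − 64 = 30.967742.


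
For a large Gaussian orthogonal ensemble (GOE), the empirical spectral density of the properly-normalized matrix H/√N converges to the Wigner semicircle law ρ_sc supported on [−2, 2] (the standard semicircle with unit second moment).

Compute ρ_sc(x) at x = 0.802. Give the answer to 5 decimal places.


ρ_sc(x) = (1/(2π)) √(4 − x²). With x = 0.802:
  4 − x² = 4 − (0.802)² = 4 − 0.643204 = 3.356796.
  √(4 − x²) = 1.832156.
  1/(2π) = 0.159155.
  ρ_sc(0.802) = 0.159155 · 1.832156 = 0.291597.

Rounded to 5 decimal places: ρ_sc(0.802) ≈ 0.29160.


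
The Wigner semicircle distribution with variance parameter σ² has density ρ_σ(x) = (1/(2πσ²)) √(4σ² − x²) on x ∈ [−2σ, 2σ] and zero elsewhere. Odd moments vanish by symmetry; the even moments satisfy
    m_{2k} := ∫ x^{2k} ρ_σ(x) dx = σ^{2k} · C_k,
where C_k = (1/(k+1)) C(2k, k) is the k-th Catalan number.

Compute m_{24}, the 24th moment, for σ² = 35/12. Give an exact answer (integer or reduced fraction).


By the scaled semicircle moment identity, m_{2k} = σ^{2k} · C_k with k = 12.
C_12 = (1/(k+1)) · C(2k, k) = (1/13) · C(24, 12) = (1/13) · 2704156 = 208012.
σ^{2k} = (σ²)^k = (35/12)^12 = 3379220508056640625/8916100448256.

Therefore m_{24} = σ^{24} · C_12 = (3379220508056640625/8916100448256) · 208012 = 175729604080469482421875/2229025112064.


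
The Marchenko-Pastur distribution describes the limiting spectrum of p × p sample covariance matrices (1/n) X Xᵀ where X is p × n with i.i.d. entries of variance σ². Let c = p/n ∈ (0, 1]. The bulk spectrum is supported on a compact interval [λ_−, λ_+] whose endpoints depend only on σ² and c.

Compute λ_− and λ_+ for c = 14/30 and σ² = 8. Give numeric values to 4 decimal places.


c = 14/30 = 0.466667; √c = 0.683130.
λ_− = σ² (1 − √c)² = 8 · (1 − 0.683130)² = 8 · (0.316870)² = 0.803253.
λ_+ = σ² (1 + √c)² = 8 · (1 + 0.683130)² = 8 · (1.683130)² = 22.663414.

Rounded to 4 decimal places: λ_− ≈ 0.8033, λ_+ ≈ 22.6634.


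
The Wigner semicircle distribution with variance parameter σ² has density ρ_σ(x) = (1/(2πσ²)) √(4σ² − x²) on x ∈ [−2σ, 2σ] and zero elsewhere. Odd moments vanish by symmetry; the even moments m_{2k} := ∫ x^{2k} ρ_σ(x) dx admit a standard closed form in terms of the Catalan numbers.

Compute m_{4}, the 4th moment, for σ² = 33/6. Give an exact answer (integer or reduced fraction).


By the scaled semicircle moment identity, m_{2k} = σ^{2k} · C_k with k = 2.
C_2 = (1/(k+1)) · C(2k, k) = (1/3) · C(4, 2) = (1/3) · 6 = 2.
σ^{2k} = (σ²)^k = (33/6)^2 = 121/4.

Therefore m_{4} = σ^{4} · C_2 = (121/4) · 2 = 121/2.


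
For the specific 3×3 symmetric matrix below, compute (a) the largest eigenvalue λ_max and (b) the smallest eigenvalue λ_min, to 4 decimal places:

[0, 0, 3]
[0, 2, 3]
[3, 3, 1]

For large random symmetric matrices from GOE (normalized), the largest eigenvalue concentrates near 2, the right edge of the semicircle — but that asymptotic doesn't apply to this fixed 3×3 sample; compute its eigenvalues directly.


Since M is real symmetric, all three eigenvalues are real; they are the roots of det(λI − M) = λ³ − (tr M) λ² + s λ − det M, where s is the sum of the principal 2×2 minors.
tr M = 0 + 2 + 1 = 3.
s = (0·2 − 0²) + (0·1 − 3²) + (2·1 − 3²) = 0 + (-9) + (-7) = -16.
det M (expand along row 1) = 0·(-7) − 0·(-9) + 3·(-6) = -18.
Characteristic polynomial: λ³ − 3λ² − 16λ + 18 = 0.
Substitute λ = y + (tr M)/3 = y + 1.000000 to remove the quadratic term: y³ + p·y + q = 0 with p = s − (tr M)²/3 = -19.000000 and q = −2(tr M)³/27 + (tr M)·s/3 − det M = 0.000000.
Three real roots ⇒ use the trigonometric (Viète) form: r = 2√(−p/3) = 5.033223, φ = arccos(3q/(p·r)) = arccos(0.000000) = 1.570796 rad.
y_k = r·cos(φ/3 − 2πk/3) for k = 0, 1, 2 gives y = 4.358899, 0.000000, -4.358899.
λ_k = y_k + 1.000000 gives λ = 5.3589, 1.0000, -3.3589 (check: the sum is 3.0000 = tr M).

Hence λ_max = 5.3589 and λ_min = -3.3589.


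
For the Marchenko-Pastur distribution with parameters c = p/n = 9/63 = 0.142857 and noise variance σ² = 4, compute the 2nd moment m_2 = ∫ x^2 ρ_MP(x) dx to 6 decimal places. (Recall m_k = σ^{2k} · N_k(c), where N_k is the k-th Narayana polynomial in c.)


E[X²] = σ⁴ (1 + c) (second MP moment). With σ² = 4 (so σ⁴ = 16) and c = 9/63 = 0.142857: E[X²] = 16 · (1 + 0.142857) = 16 · 1.142857.

So E[X^2] = 18.285714.


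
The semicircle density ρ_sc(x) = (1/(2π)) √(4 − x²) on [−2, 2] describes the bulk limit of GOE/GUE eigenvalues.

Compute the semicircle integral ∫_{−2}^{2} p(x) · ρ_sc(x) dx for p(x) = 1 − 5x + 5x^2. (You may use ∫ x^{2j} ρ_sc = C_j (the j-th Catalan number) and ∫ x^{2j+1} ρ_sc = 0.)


Write p(x) = Σ a_i x^i, split into monomials and integrate each against ρ_sc separately.
Using ∫ x^{2j} ρ_sc = C_j = (1/(j+1)) C(2j, j) (Catalan numbers) and ∫ x^{2j+1} ρ_sc = 0 (odd monomials vanish by symmetry):
  i = 0 (even): a_0 · C_{0} = 1 · 1 = 1
  i = 1 (odd): ∫ x^1 ρ_sc = 0 (vanishes)
  i = 2 (even): a_2 · C_{1} = 5 · 1 = 5

Summing the contributions: ∫_{−2}^{2} p(x) ρ_sc(x) dx = 1 + 5 = 6.


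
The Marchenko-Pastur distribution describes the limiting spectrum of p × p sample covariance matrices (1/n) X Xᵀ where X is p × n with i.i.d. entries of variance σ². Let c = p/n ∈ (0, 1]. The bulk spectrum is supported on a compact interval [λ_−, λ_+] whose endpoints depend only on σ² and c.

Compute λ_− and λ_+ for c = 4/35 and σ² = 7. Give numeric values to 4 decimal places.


c = 4/35 = 0.114286; √c = 0.338062.
λ_− = σ² (1 − √c)² = 7 · (1 − 0.338062)² = 7 · (0.661938)² = 3.067136.
λ_+ = σ² (1 + √c)² = 7 · (1 + 0.338062)² = 7 · (1.338062)² = 12.532864.

Rounded to 4 decimal places: λ_− ≈ 3.0671, λ_+ ≈ 12.5329.


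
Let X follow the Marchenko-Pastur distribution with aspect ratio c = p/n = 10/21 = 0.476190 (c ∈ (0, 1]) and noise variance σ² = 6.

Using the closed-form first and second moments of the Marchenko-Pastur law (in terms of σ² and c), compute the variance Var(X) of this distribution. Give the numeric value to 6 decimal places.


Recall the MP moments m_1 = E[X] = σ² and m_2 = E[X²] = σ⁴ (1 + c).
m_1 = E[X] = σ² = 6, so m_1² = 36.
m_2 = E[X²] = σ⁴ (1 + c) = 36 · (1 + 0.476190) = 36 · 1.476190 = 53.142857.
(Note m_2 − m_1² simplifies to c · σ⁴ = 0.476190 · 36.)

Var(X) = m_2 − m_1² = 53.142857 − 36 = 17.142857.


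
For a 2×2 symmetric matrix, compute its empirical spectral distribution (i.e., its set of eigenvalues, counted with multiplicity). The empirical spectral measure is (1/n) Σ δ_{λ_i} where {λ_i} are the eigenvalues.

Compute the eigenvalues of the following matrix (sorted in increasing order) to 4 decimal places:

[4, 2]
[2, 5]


Since M is real symmetric, both eigenvalues are real; they are the roots of det(λI − M) = λ² − (tr M) λ + det M.
tr M = 4 + 5 = 9.
det M = 4·5 − 2² = 20 − 4 = 16.
Characteristic polynomial: λ² − 9λ + 16 = 0.
Discriminant Δ = (tr M)² − 4·det M = 81 − 64 = 17; √Δ = 4.123106.
λ = (tr M ± √Δ)/2 = (9 ± 4.123106)/2, giving (tr M − √Δ)/2 = 2.4384 and (tr M + √Δ)/2 = 6.5616.

Eigenvalues sorted in increasing order: [2.4384, 6.5616].


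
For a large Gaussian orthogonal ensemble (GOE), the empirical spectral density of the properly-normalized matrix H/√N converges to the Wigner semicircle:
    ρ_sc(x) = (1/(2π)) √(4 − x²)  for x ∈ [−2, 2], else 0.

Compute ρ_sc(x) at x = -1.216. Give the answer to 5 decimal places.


ρ_sc(x) = (1/(2π)) √(4 − x²). With x = -1.216:
  4 − x² = 4 − (-1.216)² = 4 − 1.478656 = 2.521344.
  √(4 − x²) = 1.587874.
  1/(2π) = 0.159155.
  ρ_sc(-1.216) = 0.159155 · 1.587874 = 0.252718.

Rounded to 5 decimal places: ρ_sc(-1.216) ≈ 0.25272.


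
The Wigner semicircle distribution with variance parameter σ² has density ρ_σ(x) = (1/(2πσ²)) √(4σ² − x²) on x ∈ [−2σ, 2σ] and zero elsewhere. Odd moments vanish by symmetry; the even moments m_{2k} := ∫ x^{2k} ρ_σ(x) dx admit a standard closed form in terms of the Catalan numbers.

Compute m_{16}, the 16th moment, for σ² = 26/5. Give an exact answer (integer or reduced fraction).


By the scaled semicircle moment identity, m_{2k} = σ^{2k} · C_k with k = 8.
C_8 = (1/(k+1)) · C(2k, k) = (1/9) · C(16, 8) = (1/9) · 12870 = 1430.
σ^{2k} = (σ²)^k = (26/5)^8 = 208827064576/390625.

Therefore m_{16} = σ^{16} · C_8 = (208827064576/390625) · 1430 = 59724540468736/78125.


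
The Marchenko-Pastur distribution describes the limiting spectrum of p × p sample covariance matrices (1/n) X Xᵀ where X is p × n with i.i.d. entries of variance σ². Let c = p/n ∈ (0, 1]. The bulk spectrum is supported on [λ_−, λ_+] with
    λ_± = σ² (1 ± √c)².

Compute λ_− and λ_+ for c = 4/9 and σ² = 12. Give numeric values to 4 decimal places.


c = 4/9 = 0.444444; √c = 0.666667.
λ_− = σ² (1 − √c)² = 12 · (1 − 0.666667)² = 12 · (0.333333)² = 1.333333.
λ_+ = σ² (1 + √c)² = 12 · (1 + 0.666667)² = 12 · (1.666667)² = 33.333333.

Rounded to 4 decimal places: λ_− ≈ 1.3333, λ_+ ≈ 33.3333.


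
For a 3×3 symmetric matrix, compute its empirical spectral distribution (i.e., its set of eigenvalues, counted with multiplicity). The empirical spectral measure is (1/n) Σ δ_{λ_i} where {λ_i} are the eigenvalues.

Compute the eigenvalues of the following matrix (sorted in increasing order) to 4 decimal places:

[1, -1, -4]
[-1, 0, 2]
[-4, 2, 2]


Since M is real symmetric, all three eigenvalues are real; they are the roots of det(λI − M) = λ³ − (tr M) λ² + s λ − det M, where s is the sum of the principal 2×2 minors.
tr M = 1 + 0 + 2 = 3.
s = (1·0 − (-1)²) + (1·2 − (-4)²) + (0·2 − 2²) = -1 + (-14) + (-4) = -19.
det M (expand along row 1) = 1·(-4) − (-1)·6 + (-4)·(-2) = 10.
Characteristic polynomial: λ³ − 3λ² − 19λ − 10 = 0.
Substitute λ = y + (tr M)/3 = y + 1.000000 to remove the quadratic term: y³ + p·y + q = 0 with p = s − (tr M)²/3 = -22.000000 and q = −2(tr M)³/27 + (tr M)·s/3 − det M = -31.000000.
Three real roots ⇒ use the trigonometric (Viète) form: r = 2√(−p/3) = 5.416026, φ = arccos(3q/(p·r)) = arccos(0.780512) = 0.675312 rad.
y_k = r·cos(φ/3 − 2πk/3) for k = 0, 1, 2 gives y = 5.279384, -1.592755, -3.686629.
λ_k = y_k + 1.000000 gives λ = 6.2794, -0.5928, -2.6866 (check: the sum is 3.0000 = tr M).

Eigenvalues sorted in increasing order: [-2.6866, -0.5928, 6.2794].


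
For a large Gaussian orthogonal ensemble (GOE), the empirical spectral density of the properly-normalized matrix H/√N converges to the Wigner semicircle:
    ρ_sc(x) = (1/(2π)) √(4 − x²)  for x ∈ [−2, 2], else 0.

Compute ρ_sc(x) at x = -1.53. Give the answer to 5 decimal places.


ρ_sc(x) = (1/(2π)) √(4 − x²). With x = -1.53:
  4 − x² = 4 − (-1.53)² = 4 − 2.340900 = 1.659100.
  √(4 − x²) = 1.288061.
  1/(2π) = 0.159155.
  ρ_sc(-1.53) = 0.159155 · 1.288061 = 0.205001.

Rounded to 5 decimal places: ρ_sc(-1.53) ≈ 0.20500.


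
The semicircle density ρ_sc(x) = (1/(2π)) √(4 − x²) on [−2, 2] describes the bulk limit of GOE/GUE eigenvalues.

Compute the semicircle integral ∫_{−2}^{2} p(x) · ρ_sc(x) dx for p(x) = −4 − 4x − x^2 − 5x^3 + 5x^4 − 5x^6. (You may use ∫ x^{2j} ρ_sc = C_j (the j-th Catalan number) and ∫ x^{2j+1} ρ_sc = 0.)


Write p(x) = Σ a_i x^i, split into monomials and integrate each against ρ_sc separately.
Using ∫ x^{2j} ρ_sc = C_j = (1/(j+1)) C(2j, j) (Catalan numbers) and ∫ x^{2j+1} ρ_sc = 0 (odd monomials vanish by symmetry):
  i = 0 (even): a_0 · C_{0} = -4 · 1 = -4
  i = 1 (odd): ∫ x^1 ρ_sc = 0 (vanishes)
  i = 2 (even): a_2 · C_{1} = -1 · 1 = -1
  i = 3 (odd): ∫ x^3 ρ_sc = 0 (vanishes)
  i = 4 (even): a_4 · C_{2} = 5 · 2 = 10
  i = 6 (even): a_6 · C_{3} = -5 · 5 = -25

Summing the contributions: ∫_{−2}^{2} p(x) ρ_sc(x) dx = (-4) + (-1) + 10 + (-25) = -20.


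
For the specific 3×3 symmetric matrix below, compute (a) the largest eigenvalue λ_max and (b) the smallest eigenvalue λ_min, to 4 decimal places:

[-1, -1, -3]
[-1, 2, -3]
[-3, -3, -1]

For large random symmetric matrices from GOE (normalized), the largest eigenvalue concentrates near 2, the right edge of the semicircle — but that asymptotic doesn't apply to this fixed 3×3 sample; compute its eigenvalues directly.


Since M is real symmetric, all three eigenvalues are real; they are the roots of det(λI − M) = λ³ − (tr M) λ² + s λ − det M, where s is the sum of the principal 2×2 minors.
tr M = -1 + 2 + (-1) = 0.
s = ((-1)·2 − (-1)²) + ((-1)·(-1) − (-3)²) + (2·(-1) − (-3)²) = -3 + (-8) + (-11) = -22.
det M (expand along row 1) = (-1)·(-11) − (-1)·(-8) + (-3)·9 = -24.
Characteristic polynomial: λ³ − 22λ + 24 = 0.
Substitute λ = y + (tr M)/3 = y + 0.000000 to remove the quadratic term: y³ + p·y + q = 0 with p = s − (tr M)²/3 = -22.000000 and q = −2(tr M)³/27 + (tr M)·s/3 − det M = 24.000000.
Three real roots ⇒ use the trigonometric (Viète) form: r = 2√(−p/3) = 5.416026, φ = arccos(3q/(p·r)) = arccos(-0.604267) = 2.219642 rad.
y_k = r·cos(φ/3 − 2πk/3) for k = 0, 1, 2 gives y = 4.000000, 1.162278, -5.162278.
λ_k = y_k + 0.000000 gives λ = 4.0000, 1.1623, -5.1623 (check: the sum is 0.0000 = tr M).

Hence λ_max = 4.0000 and λ_min = -5.1623.


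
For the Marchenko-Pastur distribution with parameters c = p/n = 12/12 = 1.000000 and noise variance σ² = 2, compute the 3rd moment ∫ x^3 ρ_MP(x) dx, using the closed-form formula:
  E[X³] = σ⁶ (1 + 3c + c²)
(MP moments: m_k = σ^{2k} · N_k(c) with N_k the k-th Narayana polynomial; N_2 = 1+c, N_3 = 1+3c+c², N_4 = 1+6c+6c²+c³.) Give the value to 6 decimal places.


E[X³] = σ⁶ (1 + 3c + c²) (third MP moment). With σ² = 2 (so σ⁶ = 8) and c = 12/12 = 1.000000: E[X³] = 8 · (1 + 3·1.000000 + (1.000000)²) = 8 · 5.000000.

So E[X^3] = 40.000000.
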